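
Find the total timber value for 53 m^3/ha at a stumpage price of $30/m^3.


Value = 53 * 30 = $1590/ha

$1590/ha


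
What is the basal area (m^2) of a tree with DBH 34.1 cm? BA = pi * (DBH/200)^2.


D/200 = 34.1/200 = 0.1705 m
(D/200)^2 = 0.1705^2 = 0.02907025
BA = 3.141593 * 0.02907025 = 0.0913269 ≈ 0.0913 m^2

0.0913 m^2


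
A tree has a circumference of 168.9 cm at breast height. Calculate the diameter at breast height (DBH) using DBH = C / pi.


DBH = C / pi = 168.9 / 3.141593 = 53.7625 ≈ 53.76 cm

53.76 cm


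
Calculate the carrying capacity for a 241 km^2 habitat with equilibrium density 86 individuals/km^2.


K = 86 * 241 = 20726 individuals

20726 individuals


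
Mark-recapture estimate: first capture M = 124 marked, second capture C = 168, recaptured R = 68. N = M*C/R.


N = M * C / R = 124 * 168 / 68 = 20832 / 68 = 306.35 ≈ 306

306 individuals


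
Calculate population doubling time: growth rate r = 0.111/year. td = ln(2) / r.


td = ln(2) / 0.111 = 0.693147 / 0.111 = 6.24457 ≈ 6.2 years

6.2 years


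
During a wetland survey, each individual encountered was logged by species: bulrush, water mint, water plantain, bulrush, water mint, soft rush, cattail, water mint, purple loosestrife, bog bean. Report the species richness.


Total individuals logged = 10
Distinct species (count of individuals): bulrush (2), water mint (3), water plantain (1), soft rush (1), cattail (1), purple loosestrife (1), bog bean (1)
Species richness = number of distinct species = 7

7


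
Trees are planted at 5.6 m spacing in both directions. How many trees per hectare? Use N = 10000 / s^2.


N = 10000 / 5.6^2 = 10000 / 31.36 = 318.878 ≈ 319 trees/ha

319 trees/ha


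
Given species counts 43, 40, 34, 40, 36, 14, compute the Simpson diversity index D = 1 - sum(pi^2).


Total N = 43 + 40 + 34 + 40 + 36 + 14 = 207
Per-species terms:
  p = 43/207 = 0.207729; p^2 = 0.207729^2 = 0.043151
  p = 40/207 = 0.193237; p^2 = 0.193237^2 = 0.037341
  p = 34/207 = 0.164251; p^2 = 0.164251^2 = 0.026978
  p = 40/207 = 0.193237; p^2 = 0.193237^2 = 0.037341
  p = 36/207 = 0.173913; p^2 = 0.173913^2 = 0.030246
  p = 14/207 = 0.067633; p^2 = 0.067633^2 = 0.004574
sum(p^2) = 0.043151 + 0.037341 + 0.026978 + 0.037341 + 0.030246 + 0.004574 = 0.179631
D = 1 - 0.179631 = 0.820369 ≈ 0.8204

0.8204


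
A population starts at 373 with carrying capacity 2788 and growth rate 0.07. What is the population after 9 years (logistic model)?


(K - N0)/N0 = (2788 - 373)/373 = 2415/373 = 6.47453
r*t = 0.07 * 9 = 0.63; exp(-0.63) = 0.532592
6.47453 * 0.532592 = 3.44828
1 + 3.44828 = 4.44828
N = 2788 / 4.44828 = 626.759 ≈ 627

627


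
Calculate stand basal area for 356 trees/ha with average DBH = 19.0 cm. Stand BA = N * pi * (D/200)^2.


(D/200)^2 = (19.0/200)^2 = 0.095^2 = 0.009025
Individual BA = 3.141593 * 0.009025 = 0.0283529 m^2
Stand BA = 356 * 0.0283529 = 10.0936 ≈ 10.09 m^2/ha

10.09 m^2/ha


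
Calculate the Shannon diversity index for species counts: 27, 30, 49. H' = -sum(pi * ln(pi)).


Total N = 27 + 30 + 49 = 106
Per-species terms:
  p = 27/106 = 0.254717; ln(p) = -1.367602; p*ln(p) = 0.254717 * (-1.367602) = -0.348351
  p = 30/106 = 0.283019; ln(p) = -1.262241; p*ln(p) = 0.283019 * (-1.262241) = -0.357238
  p = 49/106 = 0.462264; ln(p) = -0.771619; p*ln(p) = 0.462264 * (-0.771619) = -0.356692
sum(p*ln(p)) = (-0.348351) + (-0.357238) + (-0.356692) = -1.062281
H' = -(-1.062281) = 1.062281 ≈ 1.0623

1.0623


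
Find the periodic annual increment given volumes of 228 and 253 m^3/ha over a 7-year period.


PAI = (V2 - V1) / period = (253 - 228) / 7 = 25 / 7 = 3.5714 ≈ 3.57 m^3/ha/yr

3.57 m^3/ha/yr


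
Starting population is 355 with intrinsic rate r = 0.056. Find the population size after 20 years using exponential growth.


r*t = 0.056 * 20 = 1.12
exp(1.12) = 3.06485
N = 355 * 3.06485 = 1088.02 ≈ 1088

1088


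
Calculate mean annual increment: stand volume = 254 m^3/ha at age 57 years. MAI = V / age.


MAI = 254 / 57 = 4.4561 ≈ 4.46 m^3/ha/yr

4.46 m^3/ha/yr


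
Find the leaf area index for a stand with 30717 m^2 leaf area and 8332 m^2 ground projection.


LAI = 30717 / 8332 = 3.6866 ≈ 3.69

3.69


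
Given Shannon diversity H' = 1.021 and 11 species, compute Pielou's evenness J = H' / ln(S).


ln(11) = 2.39790
J = H' / ln(S) = 1.021 / 2.39790 = 0.425789 ≈ 0.4258

0.4258


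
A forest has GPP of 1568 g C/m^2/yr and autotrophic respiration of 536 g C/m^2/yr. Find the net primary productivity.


NPP = GPP - Ra = 1568 - 536 = 1032 g C/m^2/yr

1032 g C/m^2/yr


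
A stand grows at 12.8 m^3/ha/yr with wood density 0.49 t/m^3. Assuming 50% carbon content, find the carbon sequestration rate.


C = 12.8 * 0.49 * 0.5 = 3.136 ≈ 3.14 t C/ha/yr

3.14 t C/ha/yr


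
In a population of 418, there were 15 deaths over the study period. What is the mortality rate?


Mortality rate = 15 / 418 = 0.035885 ≈ 0.0359

0.0359


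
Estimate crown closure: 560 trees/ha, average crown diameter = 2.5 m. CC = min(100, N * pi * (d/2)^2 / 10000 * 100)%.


(d/2)^2 = (2.5/2)^2 = 1.25^2 = 1.5625
Crown area = 3.141593 * 1.5625 = 4.90874 m^2
N * area / 10000 * 100 = 560 * 4.90874 / 10000 * 100 = 27.4889
CC = min(100, 27.4889) = 27.4889 ≈ 27.5%

27.5%


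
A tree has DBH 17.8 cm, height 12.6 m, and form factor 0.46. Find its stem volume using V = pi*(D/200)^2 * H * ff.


(D/200)^2 = (17.8/200)^2 = 0.089^2 = 0.007921
BA = 3.141593 * 0.007921 = 0.0248846 m^2
V = 0.0248846 * 12.6 * 0.46 = 0.144231 ≈ 0.144 m^3

0.144 m^3


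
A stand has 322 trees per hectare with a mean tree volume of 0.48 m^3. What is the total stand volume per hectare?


V_stand = 322 * 0.48 = 154.56 ≈ 154.6 m^3/ha

154.6 m^3/ha


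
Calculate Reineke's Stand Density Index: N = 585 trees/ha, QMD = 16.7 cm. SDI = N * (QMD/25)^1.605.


QMD/25 = 16.7/25 = 0.668
(0.668)^1.605 = exp(1.605 * ln(0.668)) = exp(1.605 * (-0.403467)) = exp(-0.647565) = 0.523319
SDI = 585 * 0.523319 = 306.142 ≈ 306

306


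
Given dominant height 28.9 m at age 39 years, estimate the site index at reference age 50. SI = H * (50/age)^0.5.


50/39 = 1.28205
(1.28205)^0.5 = 1.13228
SI = 28.9 * 1.13228 = 32.7229 ≈ 32.7 m

32.7 m


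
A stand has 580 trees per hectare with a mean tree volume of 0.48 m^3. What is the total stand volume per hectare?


V_stand = 580 * 0.48 = 278.4 m^3/ha

278.4 m^3/ha


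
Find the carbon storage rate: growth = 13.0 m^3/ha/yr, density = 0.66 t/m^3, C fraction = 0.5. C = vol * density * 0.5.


C = 13.0 * 0.66 * 0.5 = 4.29 t C/ha/yr

4.29 t C/ha/yr


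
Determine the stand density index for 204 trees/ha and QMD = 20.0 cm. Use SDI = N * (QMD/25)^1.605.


QMD/25 = 20.0/25 = 0.8
(0.8)^1.605 = exp(1.605 * ln(0.8)) = exp(1.605 * (-0.223144)) = exp(-0.358146) = 0.698971
SDI = 204 * 0.698971 = 142.590 ≈ 143

143


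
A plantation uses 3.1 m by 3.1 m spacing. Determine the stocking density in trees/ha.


N = 10000 / 3.1^2 = 10000 / 9.61 = 1040.58 ≈ 1041 trees/ha

1041 trees/ha


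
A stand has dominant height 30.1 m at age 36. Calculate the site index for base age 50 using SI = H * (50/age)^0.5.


50/36 = 1.38889
(1.38889)^0.5 = 1.17851
SI = 30.1 * 1.17851 = 35.4732 ≈ 35.5 m

35.5 m


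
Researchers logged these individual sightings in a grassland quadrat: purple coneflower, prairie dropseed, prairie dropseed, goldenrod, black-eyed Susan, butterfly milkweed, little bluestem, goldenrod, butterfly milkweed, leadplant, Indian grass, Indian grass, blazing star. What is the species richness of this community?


Total individuals logged = 13
Distinct species (count of individuals): purple coneflower (1), prairie dropseed (2), goldenrod (2), black-eyed Susan (1), butterfly milkweed (2), little bluestem (1), leadplant (1), Indian grass (2), blazing star (1)
Species richness = number of distinct species = 9

9


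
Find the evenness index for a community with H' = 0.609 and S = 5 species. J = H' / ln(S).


ln(5) = 1.60944
J = H' / ln(S) = 0.609 / 1.60944 = 0.378392 ≈ 0.3784

0.3784


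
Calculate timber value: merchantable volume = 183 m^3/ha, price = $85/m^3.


Value = 183 * 85 = $15555/ha

$15555/ha


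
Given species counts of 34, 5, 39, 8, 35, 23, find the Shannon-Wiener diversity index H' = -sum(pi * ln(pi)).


Total N = 34 + 5 + 39 + 8 + 35 + 23 = 144
Per-species terms:
  p = 34/144 = 0.236111; ln(p) = -1.443453; p*ln(p) = 0.236111 * (-1.443453) = -0.340815
  p = 5/144 = 0.034722; ln(p) = -3.360382; p*ln(p) = 0.034722 * (-3.360382) = -0.116679
  p = 39/144 = 0.270833; ln(p) = -1.306253; p*ln(p) = 0.270833 * (-1.306253) = -0.353776
  p = 8/144 = 0.055556; ln(p) = -2.890364; p*ln(p) = 0.055556 * (-2.890364) = -0.160577
  p = 35/144 = 0.243056; ln(p) = -1.414463; p*ln(p) = 0.243056 * (-1.414463) = -0.343794
  p = 23/144 = 0.159722; ln(p) = -1.834320; p*ln(p) = 0.159722 * (-1.834320) = -0.292981
sum(p*ln(p)) = (-0.340815) + (-0.116679) + (-0.353776) + (-0.160577) + (-0.343794) + (-0.292981) = -1.608622
H' = -(-1.608622) = 1.608622 ≈ 1.6086

1.6086


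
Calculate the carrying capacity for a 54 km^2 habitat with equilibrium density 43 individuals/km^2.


K = 43 * 54 = 2322 individuals

2322 individuals


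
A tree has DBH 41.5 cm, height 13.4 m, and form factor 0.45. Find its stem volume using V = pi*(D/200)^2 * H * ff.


(D/200)^2 = (41.5/200)^2 = 0.2075^2 = 0.04305625
BA = 3.141593 * 0.04305625 = 0.135265 m^2
V = 0.135265 * 13.4 * 0.45 = 0.815648 ≈ 0.816 m^3

0.816 m^3


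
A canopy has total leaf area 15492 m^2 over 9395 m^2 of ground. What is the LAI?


LAI = 15492 / 9395 = 1.6490 ≈ 1.65

1.65


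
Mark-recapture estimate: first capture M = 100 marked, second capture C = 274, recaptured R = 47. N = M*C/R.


N = M * C / R = 100 * 274 / 47 = 27400 / 47 = 582.98 ≈ 583

583 individuals


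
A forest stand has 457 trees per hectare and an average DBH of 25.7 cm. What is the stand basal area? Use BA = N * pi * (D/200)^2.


(D/200)^2 = (25.7/200)^2 = 0.1285^2 = 0.01651225
Individual BA = 3.141593 * 0.01651225 = 0.0518748 m^2
Stand BA = 457 * 0.0518748 = 23.7068 ≈ 23.71 m^2/ha

23.71 m^2/ha


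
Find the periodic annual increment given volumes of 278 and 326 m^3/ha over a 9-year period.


PAI = (V2 - V1) / period = (326 - 278) / 9 = 48 / 9 = 5.3333 ≈ 5.33 m^3/ha/yr

5.33 m^3/ha/yr


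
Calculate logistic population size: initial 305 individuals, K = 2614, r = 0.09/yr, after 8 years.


(K - N0)/N0 = (2614 - 305)/305 = 2309/305 = 7.57049
r*t = 0.09 * 8 = 0.72; exp(-0.72) = 0.486752
7.57049 * 0.486752 = 3.68495
1 + 3.68495 = 4.68495
N = 2614 / 4.68495 = 557.957 ≈ 558

558


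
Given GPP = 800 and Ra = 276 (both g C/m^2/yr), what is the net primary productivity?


NPP = GPP - Ra = 800 - 276 = 524 g C/m^2/yr

524 g C/m^2/yr


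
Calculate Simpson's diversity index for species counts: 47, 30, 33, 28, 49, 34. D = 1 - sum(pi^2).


Total N = 47 + 30 + 33 + 28 + 49 + 34 = 221
Per-species terms:
  p = 47/221 = 0.212670; p^2 = 0.212670^2 = 0.045229
  p = 30/221 = 0.135747; p^2 = 0.135747^2 = 0.018427
  p = 33/221 = 0.149321; p^2 = 0.149321^2 = 0.022297
  p = 28/221 = 0.126697; p^2 = 0.126697^2 = 0.016052
  p = 49/221 = 0.221719; p^2 = 0.221719^2 = 0.049159
  p = 34/221 = 0.153846; p^2 = 0.153846^2 = 0.023669
sum(p^2) = 0.045229 + 0.018427 + 0.022297 + 0.016052 + 0.049159 + 0.023669 = 0.174833
D = 1 - 0.174833 = 0.825167 ≈ 0.8252

0.8252


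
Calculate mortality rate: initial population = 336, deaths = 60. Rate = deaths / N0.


Mortality rate = 60 / 336 = 0.178571 ≈ 0.1786

0.1786


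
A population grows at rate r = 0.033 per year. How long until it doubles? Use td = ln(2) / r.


td = ln(2) / 0.033 = 0.693147 / 0.033 = 21.0045 ≈ 21.0 years

21.0 years


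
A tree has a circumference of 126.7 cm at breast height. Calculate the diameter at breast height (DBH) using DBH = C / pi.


DBH = C / pi = 126.7 / 3.141593 = 40.3299 ≈ 40.33 cm

40.33 cm


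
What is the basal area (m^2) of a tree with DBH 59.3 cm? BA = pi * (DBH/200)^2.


D/200 = 59.3/200 = 0.2965 m
(D/200)^2 = 0.2965^2 = 0.08791225
BA = 3.141593 * 0.08791225 = 0.276185 ≈ 0.2762 m^2

0.2762 m^2


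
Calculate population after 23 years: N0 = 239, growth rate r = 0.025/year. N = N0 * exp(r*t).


r*t = 0.025 * 23 = 0.575
exp(0.575) = 1.77713
N = 239 * 1.77713 = 424.734 ≈ 425

425


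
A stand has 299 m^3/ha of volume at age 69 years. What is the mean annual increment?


MAI = 299 / 69 = 4.3333 ≈ 4.33 m^3/ha/yr

4.33 m^3/ha/yr


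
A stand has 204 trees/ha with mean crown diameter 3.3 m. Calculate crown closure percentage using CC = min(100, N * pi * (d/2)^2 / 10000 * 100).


(d/2)^2 = (3.3/2)^2 = 1.65^2 = 2.7225
Crown area = 3.141593 * 2.7225 = 8.55299 m^2
N * area / 10000 * 100 = 204 * 8.55299 / 10000 * 100 = 17.4481
CC = min(100, 17.4481) = 17.4481 ≈ 17.4%

17.4%


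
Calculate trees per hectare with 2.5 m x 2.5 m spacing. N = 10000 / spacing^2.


N = 10000 / 2.5^2 = 10000 / 6.25 = 1600.00 ≈ 1600 trees/ha

1600 trees/ha


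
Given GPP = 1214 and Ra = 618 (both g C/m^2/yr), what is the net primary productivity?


NPP = GPP - Ra = 1214 - 618 = 596 g C/m^2/yr

596 g C/m^2/yr


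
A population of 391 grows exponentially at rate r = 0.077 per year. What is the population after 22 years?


r*t = 0.077 * 22 = 1.694
exp(1.694) = 5.44120
N = 391 * 5.44120 = 2127.51 ≈ 2128

2128


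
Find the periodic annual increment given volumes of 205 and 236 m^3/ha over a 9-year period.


PAI = (V2 - V1) / period = (236 - 205) / 9 = 31 / 9 = 3.4444 ≈ 3.44 m^3/ha/yr

3.44 m^3/ha/yr


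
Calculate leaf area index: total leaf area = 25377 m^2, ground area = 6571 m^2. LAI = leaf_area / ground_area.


LAI = 25377 / 6571 = 3.8620 ≈ 3.86

3.86


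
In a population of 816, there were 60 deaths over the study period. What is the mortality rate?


Mortality rate = 60 / 816 = 0.073529 ≈ 0.0735

0.0735


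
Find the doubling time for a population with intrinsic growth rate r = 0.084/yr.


td = ln(2) / 0.084 = 0.693147 / 0.084 = 8.25175 ≈ 8.3 years

8.3 years


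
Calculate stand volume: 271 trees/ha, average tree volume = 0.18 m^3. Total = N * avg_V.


V_stand = 271 * 0.18 = 48.78 ≈ 48.8 m^3/ha

48.8 m^3/ha


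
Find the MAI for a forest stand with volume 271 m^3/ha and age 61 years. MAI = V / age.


MAI = 271 / 61 = 4.4426 ≈ 4.44 m^3/ha/yr

4.44 m^3/ha/yr


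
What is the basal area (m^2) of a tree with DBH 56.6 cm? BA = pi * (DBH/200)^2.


D/200 = 56.6/200 = 0.283 m
(D/200)^2 = 0.283^2 = 0.080089
BA = 3.141593 * 0.080089 = 0.251607 ≈ 0.2516 m^2

0.2516 m^2


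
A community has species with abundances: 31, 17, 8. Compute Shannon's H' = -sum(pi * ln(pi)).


Total N = 31 + 17 + 8 = 56
Per-species terms:
  p = 31/56 = 0.553571; ln(p) = -0.591365; p*ln(p) = 0.553571 * (-0.591365) = -0.327363
  p = 17/56 = 0.303571; ln(p) = -1.192140; p*ln(p) = 0.303571 * (-1.192140) = -0.361899
  p = 8/56 = 0.142857; ln(p) = -1.945911; p*ln(p) = 0.142857 * (-1.945911) = -0.277987
sum(p*ln(p)) = (-0.327363) + (-0.361899) + (-0.277987) = -0.967249
H' = -(-0.967249) = 0.967249 ≈ 0.9672

0.9672


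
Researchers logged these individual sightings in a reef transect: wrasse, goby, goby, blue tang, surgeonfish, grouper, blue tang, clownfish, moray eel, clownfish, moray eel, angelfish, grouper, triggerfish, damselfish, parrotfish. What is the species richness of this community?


Total individuals logged = 16
Distinct species (count of individuals): wrasse (1), goby (2), blue tang (2), surgeonfish (1), grouper (2), clownfish (2), moray eel (2), angelfish (1), triggerfish (1), damselfish (1), parrotfish (1)
Species richness = number of distinct species = 11

11


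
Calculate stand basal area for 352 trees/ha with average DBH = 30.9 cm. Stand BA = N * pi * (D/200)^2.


(D/200)^2 = (30.9/200)^2 = 0.1545^2 = 0.02387025
Individual BA = 3.141593 * 0.02387025 = 0.0749906 m^2
Stand BA = 352 * 0.0749906 = 26.3967 ≈ 26.40 m^2/ha

26.40 m^2/ha


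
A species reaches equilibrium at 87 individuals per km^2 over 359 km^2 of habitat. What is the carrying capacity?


K = 87 * 359 = 31233 individuals

31233 individuals


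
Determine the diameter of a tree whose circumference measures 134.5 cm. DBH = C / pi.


DBH = C / pi = 134.5 / 3.141593 = 42.8127 ≈ 42.81 cm

42.81 cm


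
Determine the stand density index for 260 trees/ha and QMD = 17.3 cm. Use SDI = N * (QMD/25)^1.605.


QMD/25 = 17.3/25 = 0.692
(0.692)^1.605 = exp(1.605 * ln(0.692)) = exp(1.605 * (-0.368169)) = exp(-0.590911) = 0.553823
SDI = 260 * 0.553823 = 143.994 ≈ 144

144


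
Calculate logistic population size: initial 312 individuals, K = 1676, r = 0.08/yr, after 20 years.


(K - N0)/N0 = (1676 - 312)/312 = 1364/312 = 4.37179
r*t = 0.08 * 20 = 1.6; exp(-1.6) = 0.201897
4.37179 * 0.201897 = 0.882651
1 + 0.882651 = 1.88265
N = 1676 / 1.88265 = 890.235 ≈ 890

890


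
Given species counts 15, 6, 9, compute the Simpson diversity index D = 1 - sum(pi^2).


Total N = 15 + 6 + 9 = 30
Per-species terms:
  p = 15/30 = 0.500000; p^2 = 0.500000^2 = 0.250000
  p = 6/30 = 0.200000; p^2 = 0.200000^2 = 0.040000
  p = 9/30 = 0.300000; p^2 = 0.300000^2 = 0.090000
sum(p^2) = 0.250000 + 0.040000 + 0.090000 = 0.380000
D = 1 - 0.380000 = 0.620000 ≈ 0.6200

0.6200


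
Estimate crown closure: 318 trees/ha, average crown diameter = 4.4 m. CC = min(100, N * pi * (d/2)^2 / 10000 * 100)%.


(d/2)^2 = (4.4/2)^2 = 2.2^2 = 4.84
Crown area = 3.141593 * 4.84 = 15.2053 m^2
N * area / 10000 * 100 = 318 * 15.2053 / 10000 * 100 = 48.3529
CC = min(100, 48.3529) = 48.3529 ≈ 48.4%

48.4%


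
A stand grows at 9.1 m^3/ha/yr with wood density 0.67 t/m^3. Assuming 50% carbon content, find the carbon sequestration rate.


C = 9.1 * 0.67 * 0.5 = 3.0485 ≈ 3.05 t C/ha/yr

3.05 t C/ha/yr


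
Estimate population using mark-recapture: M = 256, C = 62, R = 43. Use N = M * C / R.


N = M * C / R = 256 * 62 / 43 = 15872 / 43 = 369.12 ≈ 369

369 individuals


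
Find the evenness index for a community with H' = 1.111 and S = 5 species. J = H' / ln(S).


ln(5) = 1.60944
J = H' / ln(S) = 1.111 / 1.60944 = 0.690302 ≈ 0.6903

0.6903


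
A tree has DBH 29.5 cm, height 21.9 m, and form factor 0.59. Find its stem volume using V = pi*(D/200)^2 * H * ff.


(D/200)^2 = (29.5/200)^2 = 0.1475^2 = 0.02175625
BA = 3.141593 * 0.02175625 = 0.0683493 m^2
V = 0.0683493 * 21.9 * 0.59 = 0.883141 ≈ 0.883 m^3

0.883 m^3


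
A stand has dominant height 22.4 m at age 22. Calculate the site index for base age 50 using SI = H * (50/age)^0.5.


50/22 = 2.27273
(2.27273)^0.5 = 1.50756
SI = 22.4 * 1.50756 = 33.7693 ≈ 33.8 m

33.8 m


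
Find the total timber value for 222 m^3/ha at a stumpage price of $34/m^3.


Value = 222 * 34 = $7548/ha

$7548/ha


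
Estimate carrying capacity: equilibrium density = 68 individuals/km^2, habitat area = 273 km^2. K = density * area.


K = 68 * 273 = 18564 individuals

18564 individuals


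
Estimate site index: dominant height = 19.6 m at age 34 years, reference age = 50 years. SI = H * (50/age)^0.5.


50/34 = 1.47059
(1.47059)^0.5 = 1.21268
SI = 19.6 * 1.21268 = 23.7685 ≈ 23.8 m

23.8 m


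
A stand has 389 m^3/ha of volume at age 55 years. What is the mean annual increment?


MAI = 389 / 55 = 7.0727 ≈ 7.07 m^3/ha/yr

7.07 m^3/ha/yr


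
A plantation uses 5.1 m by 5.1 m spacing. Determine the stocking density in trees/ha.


N = 10000 / 5.1^2 = 10000 / 26.01 = 384.468 ≈ 384 trees/ha

384 trees/ha


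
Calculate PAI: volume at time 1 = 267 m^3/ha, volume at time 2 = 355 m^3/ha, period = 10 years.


PAI = (V2 - V1) / period = (355 - 267) / 10 = 88 / 10 = 8.80 m^3/ha/yr

8.80 m^3/ha/yr


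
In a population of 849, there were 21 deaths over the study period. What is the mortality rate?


Mortality rate = 21 / 849 = 0.024735 ≈ 0.0247

0.0247


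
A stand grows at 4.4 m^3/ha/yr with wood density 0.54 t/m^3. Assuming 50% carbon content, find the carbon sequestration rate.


C = 4.4 * 0.54 * 0.5 = 1.188 ≈ 1.19 t C/ha/yr

1.19 t C/ha/yr


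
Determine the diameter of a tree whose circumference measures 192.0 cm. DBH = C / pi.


DBH = C / pi = 192.0 / 3.141593 = 61.1155 ≈ 61.12 cm

61.12 cm


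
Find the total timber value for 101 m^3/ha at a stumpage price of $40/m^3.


Value = 101 * 40 = $4040/ha

$4040/ha


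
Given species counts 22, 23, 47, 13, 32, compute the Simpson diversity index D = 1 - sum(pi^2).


Total N = 22 + 23 + 47 + 13 + 32 = 137
Per-species terms:
  p = 22/137 = 0.160584; p^2 = 0.160584^2 = 0.025787
  p = 23/137 = 0.167883; p^2 = 0.167883^2 = 0.028185
  p = 47/137 = 0.343066; p^2 = 0.343066^2 = 0.117694
  p = 13/137 = 0.094891; p^2 = 0.094891^2 = 0.009004
  p = 32/137 = 0.233577; p^2 = 0.233577^2 = 0.054558
sum(p^2) = 0.025787 + 0.028185 + 0.117694 + 0.009004 + 0.054558 = 0.235228
D = 1 - 0.235228 = 0.764772 ≈ 0.7648

0.7648


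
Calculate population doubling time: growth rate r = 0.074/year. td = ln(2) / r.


td = ln(2) / 0.074 = 0.693147 / 0.074 = 9.36685 ≈ 9.4 years

9.4 years


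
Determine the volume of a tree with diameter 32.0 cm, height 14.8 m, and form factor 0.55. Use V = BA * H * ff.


(D/200)^2 = (32.0/200)^2 = 0.16^2 = 0.0256
BA = 3.141593 * 0.0256 = 0.0804248 m^2
V = 0.0804248 * 14.8 * 0.55 = 0.654658 ≈ 0.655 m^3

0.655 m^3


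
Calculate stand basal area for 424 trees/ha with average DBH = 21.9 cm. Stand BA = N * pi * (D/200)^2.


(D/200)^2 = (21.9/200)^2 = 0.1095^2 = 0.01199025
Individual BA = 3.141593 * 0.01199025 = 0.0376685 m^2
Stand BA = 424 * 0.0376685 = 15.9714 ≈ 15.97 m^2/ha

15.97 m^2/ha


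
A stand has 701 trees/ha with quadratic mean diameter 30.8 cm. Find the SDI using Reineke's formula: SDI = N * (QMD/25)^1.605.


QMD/25 = 30.8/25 = 1.232
(1.232)^1.605 = exp(1.605 * ln(1.232)) = exp(1.605 * 0.208639) = exp(0.334866) = 1.39775
SDI = 701 * 1.39775 = 979.823 ≈ 980

980


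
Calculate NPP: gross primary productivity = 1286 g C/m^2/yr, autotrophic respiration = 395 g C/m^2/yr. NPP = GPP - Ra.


NPP = GPP - Ra = 1286 - 395 = 891 g C/m^2/yr

891 g C/m^2/yr


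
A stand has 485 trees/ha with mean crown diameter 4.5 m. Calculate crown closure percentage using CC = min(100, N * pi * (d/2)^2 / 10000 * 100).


(d/2)^2 = (4.5/2)^2 = 2.25^2 = 5.0625
Crown area = 3.141593 * 5.0625 = 15.9043 m^2
N * area / 10000 * 100 = 485 * 15.9043 / 10000 * 100 = 77.1359
CC = min(100, 77.1359) = 77.1359 ≈ 77.1%

77.1%


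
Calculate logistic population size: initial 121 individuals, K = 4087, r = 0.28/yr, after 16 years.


(K - N0)/N0 = (4087 - 121)/121 = 3966/121 = 32.7769
r*t = 0.28 * 16 = 4.48; exp(-4.48) = 0.0113334
32.7769 * 0.0113334 = 0.371474
1 + 0.371474 = 1.37147
N = 4087 / 1.37147 = 2980.01 ≈ 2980

2980


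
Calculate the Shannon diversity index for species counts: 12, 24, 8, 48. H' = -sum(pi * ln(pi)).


Total N = 12 + 24 + 8 + 48 = 92
Per-species terms:
  p = 12/92 = 0.130435; ln(p) = -2.036880; p*ln(p) = 0.130435 * (-2.036880) = -0.265680
  p = 24/92 = 0.260870; ln(p) = -1.343733; p*ln(p) = 0.260870 * (-1.343733) = -0.350540
  p = 8/92 = 0.086957; ln(p) = -2.442342; p*ln(p) = 0.086957 * (-2.442342) = -0.212379
  p = 48/92 = 0.521739; ln(p) = -0.650588; p*ln(p) = 0.521739 * (-0.650588) = -0.339437
sum(p*ln(p)) = (-0.265680) + (-0.350540) + (-0.212379) + (-0.339437) = -1.168036
H' = -(-1.168036) = 1.168036 ≈ 1.1680

1.1680


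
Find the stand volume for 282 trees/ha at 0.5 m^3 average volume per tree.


V_stand = 282 * 0.5 = 141.0 m^3/ha

141.0 m^3/ha


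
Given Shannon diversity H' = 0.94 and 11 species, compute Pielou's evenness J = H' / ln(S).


ln(11) = 2.39790
J = H' / ln(S) = 0.94 / 2.39790 = 0.392010 ≈ 0.3920

0.3920


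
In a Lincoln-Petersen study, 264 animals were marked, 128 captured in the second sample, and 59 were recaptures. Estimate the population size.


N = M * C / R = 264 * 128 / 59 = 33792 / 59 = 572.75 ≈ 573

573 individuals


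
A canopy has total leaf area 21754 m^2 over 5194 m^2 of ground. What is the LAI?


LAI = 21754 / 5194 = 4.1883 ≈ 4.19

4.19


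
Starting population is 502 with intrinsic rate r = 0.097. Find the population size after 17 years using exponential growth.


r*t = 0.097 * 17 = 1.649
exp(1.649) = 5.20178
N = 502 * 5.20178 = 2611.29 ≈ 2611

2611


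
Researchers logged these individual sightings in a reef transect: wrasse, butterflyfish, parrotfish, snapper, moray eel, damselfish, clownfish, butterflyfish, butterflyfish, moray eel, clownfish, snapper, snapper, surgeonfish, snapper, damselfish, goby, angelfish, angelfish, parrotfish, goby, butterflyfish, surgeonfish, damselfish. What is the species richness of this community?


Total individuals logged = 24
Distinct species (count of individuals): wrasse (1), butterflyfish (4), parrotfish (2), snapper (4), moray eel (2), damselfish (3), clownfish (2), surgeonfish (2), goby (2), angelfish (2)
Species richness = number of distinct species = 10

10


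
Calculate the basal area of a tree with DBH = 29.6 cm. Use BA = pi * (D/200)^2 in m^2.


D/200 = 29.6/200 = 0.148 m
(D/200)^2 = 0.148^2 = 0.021904
BA = 3.141593 * 0.021904 = 0.0688135 ≈ 0.0688 m^2

0.0688 m^2


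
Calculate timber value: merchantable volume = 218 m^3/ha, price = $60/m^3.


Value = 218 * 60 = $13080/ha

$13080/ha


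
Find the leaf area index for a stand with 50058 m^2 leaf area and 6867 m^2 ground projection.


LAI = 50058 / 6867 = 7.2896 ≈ 7.29

7.29


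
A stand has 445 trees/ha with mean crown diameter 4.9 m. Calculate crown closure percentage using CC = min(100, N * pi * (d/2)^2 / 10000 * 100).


(d/2)^2 = (4.9/2)^2 = 2.45^2 = 6.0025
Crown area = 3.141593 * 6.0025 = 18.8574 m^2
N * area / 10000 * 100 = 445 * 18.8574 / 10000 * 100 = 83.9154
CC = min(100, 83.9154) = 83.9154 ≈ 83.9%

83.9%


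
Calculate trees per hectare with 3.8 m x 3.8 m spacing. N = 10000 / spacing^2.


N = 10000 / 3.8^2 = 10000 / 14.44 = 692.521 ≈ 693 trees/ha

693 trees/ha


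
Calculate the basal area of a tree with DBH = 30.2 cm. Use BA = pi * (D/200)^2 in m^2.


D/200 = 30.2/200 = 0.151 m
(D/200)^2 = 0.151^2 = 0.022801
BA = 3.141593 * 0.022801 = 0.0716315 ≈ 0.0716 m^2

0.0716 m^2


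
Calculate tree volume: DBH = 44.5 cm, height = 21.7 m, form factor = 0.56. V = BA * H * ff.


(D/200)^2 = (44.5/200)^2 = 0.2225^2 = 0.04950625
BA = 3.141593 * 0.04950625 = 0.155528 m^2
V = 0.155528 * 21.7 * 0.56 = 1.88998 ≈ 1.890 m^3

1.890 m^3


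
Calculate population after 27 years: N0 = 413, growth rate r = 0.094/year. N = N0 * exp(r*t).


r*t = 0.094 * 27 = 2.538
exp(2.538) = 12.6543
N = 413 * 12.6543 = 5226.23 ≈ 5226

5226


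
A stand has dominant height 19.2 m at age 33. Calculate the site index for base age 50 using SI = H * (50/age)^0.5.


50/33 = 1.51515
(1.51515)^0.5 = 1.23091
SI = 19.2 * 1.23091 = 23.6335 ≈ 23.6 m

23.6 m


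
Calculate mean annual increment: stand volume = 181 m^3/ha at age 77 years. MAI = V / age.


MAI = 181 / 77 = 2.3506 ≈ 2.35 m^3/ha/yr

2.35 m^3/ha/yr


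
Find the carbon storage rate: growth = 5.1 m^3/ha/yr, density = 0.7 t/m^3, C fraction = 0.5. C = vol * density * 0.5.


C = 5.1 * 0.7 * 0.5 = 1.785 ≈ 1.79 t C/ha/yr

1.79 t C/ha/yr


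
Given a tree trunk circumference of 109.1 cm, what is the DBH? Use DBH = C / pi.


DBH = C / pi = 109.1 / 3.141593 = 34.7276 ≈ 34.73 cm

34.73 cm


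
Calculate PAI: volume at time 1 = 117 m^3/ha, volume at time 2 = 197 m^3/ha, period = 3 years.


PAI = (V2 - V1) / period = (197 - 117) / 3 = 80 / 3 = 26.6667 ≈ 26.67 m^3/ha/yr

26.67 m^3/ha/yr


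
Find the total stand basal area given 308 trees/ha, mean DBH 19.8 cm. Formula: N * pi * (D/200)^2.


(D/200)^2 = (19.8/200)^2 = 0.099^2 = 0.009801
Individual BA = 3.141593 * 0.009801 = 0.0307908 m^2
Stand BA = 308 * 0.0307908 = 9.48357 ≈ 9.48 m^2/ha

9.48 m^2/ha


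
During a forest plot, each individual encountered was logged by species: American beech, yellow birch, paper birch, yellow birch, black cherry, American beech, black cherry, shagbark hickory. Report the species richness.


Total individuals logged = 8
Distinct species (count of individuals): American beech (2), yellow birch (2), paper birch (1), black cherry (2), shagbark hickory (1)
Species richness = number of distinct species = 5

5


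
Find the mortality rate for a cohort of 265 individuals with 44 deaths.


Mortality rate = 44 / 265 = 0.166038 ≈ 0.1660

0.1660


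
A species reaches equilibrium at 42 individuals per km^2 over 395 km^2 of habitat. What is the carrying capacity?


K = 42 * 395 = 16590 individuals

16590 individuals


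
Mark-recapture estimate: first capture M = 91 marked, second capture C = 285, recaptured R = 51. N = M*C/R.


N = M * C / R = 91 * 285 / 51 = 25935 / 51 = 508.53 ≈ 509

509 individuals


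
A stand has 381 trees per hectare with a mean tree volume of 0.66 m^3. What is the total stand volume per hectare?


V_stand = 381 * 0.66 = 251.46 ≈ 251.5 m^3/ha

251.5 m^3/ha


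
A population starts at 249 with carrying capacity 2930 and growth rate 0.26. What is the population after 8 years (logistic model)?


(K - N0)/N0 = (2930 - 249)/249 = 2681/249 = 10.7671
r*t = 0.26 * 8 = 2.08; exp(-2.08) = 0.124930
10.7671 * 0.124930 = 1.34513
1 + 1.34513 = 2.34513
N = 2930 / 2.34513 = 1249.40 ≈ 1249

1249


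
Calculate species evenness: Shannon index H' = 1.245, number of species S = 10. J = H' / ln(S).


ln(10) = 2.30259
J = H' / ln(S) = 1.245 / 2.30259 = 0.540695 ≈ 0.5407

0.5407


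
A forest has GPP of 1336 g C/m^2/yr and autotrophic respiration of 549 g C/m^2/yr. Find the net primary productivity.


NPP = GPP - Ra = 1336 - 549 = 787 g C/m^2/yr

787 g C/m^2/yr


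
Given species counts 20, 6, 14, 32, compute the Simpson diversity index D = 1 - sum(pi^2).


Total N = 20 + 6 + 14 + 32 = 72
Per-species terms:
  p = 20/72 = 0.277778; p^2 = 0.277778^2 = 0.077161
  p = 6/72 = 0.083333; p^2 = 0.083333^2 = 0.006944
  p = 14/72 = 0.194444; p^2 = 0.194444^2 = 0.037808
  p = 32/72 = 0.444444; p^2 = 0.444444^2 = 0.197530
sum(p^2) = 0.077161 + 0.006944 + 0.037808 + 0.197530 = 0.319443
D = 1 - 0.319443 = 0.680557 ≈ 0.6806

0.6806


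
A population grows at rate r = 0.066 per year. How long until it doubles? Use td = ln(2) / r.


td = ln(2) / 0.066 = 0.693147 / 0.066 = 10.5022 ≈ 10.5 years

10.5 years


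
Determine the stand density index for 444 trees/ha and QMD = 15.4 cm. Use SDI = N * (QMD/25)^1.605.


QMD/25 = 15.4/25 = 0.616
(0.616)^1.605 = exp(1.605 * ln(0.616)) = exp(1.605 * (-0.484508)) = exp(-0.777635) = 0.459491
SDI = 444 * 0.459491 = 204.014 ≈ 204

204


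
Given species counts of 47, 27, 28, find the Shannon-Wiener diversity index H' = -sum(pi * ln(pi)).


Total N = 47 + 27 + 28 = 102
Per-species terms:
  p = 47/102 = 0.460784; ln(p) = -0.774826; p*ln(p) = 0.460784 * (-0.774826) = -0.357027
  p = 27/102 = 0.264706; ln(p) = -1.329136; p*ln(p) = 0.264706 * (-1.329136) = -0.351830
  p = 28/102 = 0.274510; ln(p) = -1.292768; p*ln(p) = 0.274510 * (-1.292768) = -0.354878
sum(p*ln(p)) = (-0.357027) + (-0.351830) + (-0.354878) = -1.063735
H' = -(-1.063735) = 1.063735 ≈ 1.0637

1.0637


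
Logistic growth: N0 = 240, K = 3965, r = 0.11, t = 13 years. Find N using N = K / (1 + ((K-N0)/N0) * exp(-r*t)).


(K - N0)/N0 = (3965 - 240)/240 = 3725/240 = 15.5208
r*t = 0.11 * 13 = 1.43; exp(-1.43) = 0.239309
15.5208 * 0.239309 = 3.71427
1 + 3.71427 = 4.71427
N = 3965 / 4.71427 = 841.063 ≈ 841

841


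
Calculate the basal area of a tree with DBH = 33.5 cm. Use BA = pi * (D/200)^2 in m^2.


D/200 = 33.5/200 = 0.1675 m
(D/200)^2 = 0.1675^2 = 0.02805625
BA = 3.141593 * 0.02805625 = 0.0881413 ≈ 0.0881 m^2

0.0881 m^2


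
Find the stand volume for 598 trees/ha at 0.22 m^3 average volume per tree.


V_stand = 598 * 0.22 = 131.56 ≈ 131.6 m^3/ha

131.6 m^3/ha


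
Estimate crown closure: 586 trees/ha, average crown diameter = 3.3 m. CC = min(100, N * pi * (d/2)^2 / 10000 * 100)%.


(d/2)^2 = (3.3/2)^2 = 1.65^2 = 2.7225
Crown area = 3.141593 * 2.7225 = 8.55299 m^2
N * area / 10000 * 100 = 586 * 8.55299 / 10000 * 100 = 50.1205
CC = min(100, 50.1205) = 50.1205 ≈ 50.1%

50.1%


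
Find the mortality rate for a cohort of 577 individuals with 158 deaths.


Mortality rate = 158 / 577 = 0.273830 ≈ 0.2738

0.2738


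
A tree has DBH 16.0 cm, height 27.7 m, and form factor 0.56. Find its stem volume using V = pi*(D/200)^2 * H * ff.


(D/200)^2 = (16.0/200)^2 = 0.08^2 = 0.0064
BA = 3.141593 * 0.0064 = 0.0201062 m^2
V = 0.0201062 * 27.7 * 0.56 = 0.311887 ≈ 0.312 m^3

0.312 m^3


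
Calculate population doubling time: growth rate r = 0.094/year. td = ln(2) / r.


td = ln(2) / 0.094 = 0.693147 / 0.094 = 7.37390 ≈ 7.4 years

7.4 years


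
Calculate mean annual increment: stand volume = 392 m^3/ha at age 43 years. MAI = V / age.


MAI = 392 / 43 = 9.1163 ≈ 9.12 m^3/ha/yr

9.12 m^3/ha/yr


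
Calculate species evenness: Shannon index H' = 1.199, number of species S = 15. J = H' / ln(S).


ln(15) = 2.70805
J = H' / ln(S) = 1.199 / 2.70805 = 0.442754 ≈ 0.4428

0.4428


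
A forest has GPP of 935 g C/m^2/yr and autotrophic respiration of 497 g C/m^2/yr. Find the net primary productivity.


NPP = GPP - Ra = 935 - 497 = 438 g C/m^2/yr

438 g C/m^2/yr


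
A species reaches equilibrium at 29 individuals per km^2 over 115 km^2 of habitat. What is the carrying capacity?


K = 29 * 115 = 3335 individuals

3335 individuals


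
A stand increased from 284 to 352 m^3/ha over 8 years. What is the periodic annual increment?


PAI = (V2 - V1) / period = (352 - 284) / 8 = 68 / 8 = 8.50 m^3/ha/yr

8.50 m^3/ha/yr


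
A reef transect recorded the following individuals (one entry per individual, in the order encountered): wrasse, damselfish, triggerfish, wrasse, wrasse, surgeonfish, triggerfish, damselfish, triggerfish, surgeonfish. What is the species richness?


Total individuals logged = 10
Distinct species (count of individuals): wrasse (3), damselfish (2), triggerfish (3), surgeonfish (2)
Species richness = number of distinct species = 4

4


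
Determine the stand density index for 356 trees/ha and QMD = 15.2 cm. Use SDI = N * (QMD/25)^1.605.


QMD/25 = 15.2/25 = 0.608
(0.608)^1.605 = exp(1.605 * ln(0.608)) = exp(1.605 * (-0.497580)) = exp(-0.798616) = 0.449951
SDI = 356 * 0.449951 = 160.183 ≈ 160

160


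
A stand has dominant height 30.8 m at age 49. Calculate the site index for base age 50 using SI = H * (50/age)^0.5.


50/49 = 1.02041
(1.02041)^0.5 = 1.01015
SI = 30.8 * 1.01015 = 31.1126 ≈ 31.1 m

31.1 m


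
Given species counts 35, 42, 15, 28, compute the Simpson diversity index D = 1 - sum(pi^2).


Total N = 35 + 42 + 15 + 28 = 120
Per-species terms:
  p = 35/120 = 0.291667; p^2 = 0.291667^2 = 0.085070
  p = 42/120 = 0.350000; p^2 = 0.350000^2 = 0.122500
  p = 15/120 = 0.125000; p^2 = 0.125000^2 = 0.015625
  p = 28/120 = 0.233333; p^2 = 0.233333^2 = 0.054444
sum(p^2) = 0.085070 + 0.122500 + 0.015625 + 0.054444 = 0.277639
D = 1 - 0.277639 = 0.722361 ≈ 0.7224

0.7224


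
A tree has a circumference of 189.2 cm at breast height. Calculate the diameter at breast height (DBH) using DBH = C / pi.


DBH = C / pi = 189.2 / 3.141593 = 60.2242 ≈ 60.22 cm

60.22 cm


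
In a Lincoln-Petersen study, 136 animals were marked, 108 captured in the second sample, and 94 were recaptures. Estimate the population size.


N = M * C / R = 136 * 108 / 94 = 14688 / 94 = 156.26 ≈ 156

156 individuals


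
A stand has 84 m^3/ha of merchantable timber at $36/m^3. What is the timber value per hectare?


Value = 84 * 36 = $3024/ha

$3024/ha


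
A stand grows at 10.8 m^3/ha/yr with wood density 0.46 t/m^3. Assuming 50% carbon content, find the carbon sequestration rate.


C = 10.8 * 0.46 * 0.5 = 2.484 ≈ 2.48 t C/ha/yr

2.48 t C/ha/yr


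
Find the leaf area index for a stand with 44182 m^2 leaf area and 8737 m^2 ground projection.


LAI = 44182 / 8737 = 5.0569 ≈ 5.06

5.06


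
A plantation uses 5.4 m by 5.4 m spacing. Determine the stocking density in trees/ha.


N = 10000 / 5.4^2 = 10000 / 29.16 = 342.936 ≈ 343 trees/ha

343 trees/ha


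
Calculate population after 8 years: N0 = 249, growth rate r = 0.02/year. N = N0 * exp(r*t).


r*t = 0.02 * 8 = 0.16
exp(0.16) = 1.17351
N = 249 * 1.17351 = 292.204 ≈ 292

292


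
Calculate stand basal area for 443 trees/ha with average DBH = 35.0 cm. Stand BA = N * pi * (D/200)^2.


(D/200)^2 = (35.0/200)^2 = 0.175^2 = 0.030625
Individual BA = 3.141593 * 0.030625 = 0.0962113 m^2
Stand BA = 443 * 0.0962113 = 42.6216 ≈ 42.62 m^2/ha

42.62 m^2/ha


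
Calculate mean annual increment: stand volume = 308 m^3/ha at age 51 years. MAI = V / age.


MAI = 308 / 51 = 6.0392 ≈ 6.04 m^3/ha/yr

6.04 m^3/ha/yr


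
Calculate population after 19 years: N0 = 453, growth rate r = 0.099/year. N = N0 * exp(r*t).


r*t = 0.099 * 19 = 1.881
exp(1.881) = 6.56006
N = 453 * 6.56006 = 2971.71 ≈ 2972

2972


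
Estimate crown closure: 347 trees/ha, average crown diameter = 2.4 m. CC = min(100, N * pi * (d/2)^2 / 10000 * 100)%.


(d/2)^2 = (2.4/2)^2 = 1.2^2 = 1.44
Crown area = 3.141593 * 1.44 = 4.52389 m^2
N * area / 10000 * 100 = 347 * 4.52389 / 10000 * 100 = 15.6979
CC = min(100, 15.6979) = 15.6979 ≈ 15.7%

15.7%


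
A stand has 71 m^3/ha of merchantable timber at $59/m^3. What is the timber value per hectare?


Value = 71 * 59 = $4189/ha

$4189/ha


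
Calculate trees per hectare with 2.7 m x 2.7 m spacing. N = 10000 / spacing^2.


N = 10000 / 2.7^2 = 10000 / 7.29 = 1371.74 ≈ 1372 trees/ha

1372 trees/ha


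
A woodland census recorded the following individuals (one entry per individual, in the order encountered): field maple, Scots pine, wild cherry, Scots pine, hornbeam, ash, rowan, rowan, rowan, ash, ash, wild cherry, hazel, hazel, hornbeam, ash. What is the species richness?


Total individuals logged = 16
Distinct species (count of individuals): field maple (1), Scots pine (2), wild cherry (2), hornbeam (2), ash (4), rowan (3), hazel (2)
Species richness = number of distinct species = 7

7


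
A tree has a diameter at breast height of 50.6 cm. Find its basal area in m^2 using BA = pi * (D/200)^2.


D/200 = 50.6/200 = 0.253 m
(D/200)^2 = 0.253^2 = 0.064009
BA = 3.141593 * 0.064009 = 0.201090 ≈ 0.2011 m^2

0.2011 m^2


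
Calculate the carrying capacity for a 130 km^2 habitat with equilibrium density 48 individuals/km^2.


K = 48 * 130 = 6240 individuals

6240 individuals


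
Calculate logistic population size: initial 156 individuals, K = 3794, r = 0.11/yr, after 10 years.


(K - N0)/N0 = (3794 - 156)/156 = 3638/156 = 23.3205
r*t = 0.11 * 10 = 1.1; exp(-1.1) = 0.332871
23.3205 * 0.332871 = 7.76272
1 + 7.76272 = 8.76272
N = 3794 / 8.76272 = 432.971 ≈ 433

433


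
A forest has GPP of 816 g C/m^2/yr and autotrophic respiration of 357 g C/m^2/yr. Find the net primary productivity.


NPP = GPP - Ra = 816 - 357 = 459 g C/m^2/yr

459 g C/m^2/yr


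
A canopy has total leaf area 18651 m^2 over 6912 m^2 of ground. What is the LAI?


LAI = 18651 / 6912 = 2.6984 ≈ 2.70

2.70


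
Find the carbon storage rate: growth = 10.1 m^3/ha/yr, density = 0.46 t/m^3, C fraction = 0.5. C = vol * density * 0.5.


C = 10.1 * 0.46 * 0.5 = 2.323 ≈ 2.32 t C/ha/yr

2.32 t C/ha/yr


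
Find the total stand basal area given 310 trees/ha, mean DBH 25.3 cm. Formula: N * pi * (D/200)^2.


(D/200)^2 = (25.3/200)^2 = 0.1265^2 = 0.01600225
Individual BA = 3.141593 * 0.01600225 = 0.0502726 m^2
Stand BA = 310 * 0.0502726 = 15.5845 ≈ 15.58 m^2/ha

15.58 m^2/ha
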